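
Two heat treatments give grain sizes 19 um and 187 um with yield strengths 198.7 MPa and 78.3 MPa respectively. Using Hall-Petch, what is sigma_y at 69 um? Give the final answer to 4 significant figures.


sigma_y = sigma0 + k / sqrt(d)
1/sqrt(d1) = 1/sqrt(1.9e-05) = 229.416;  1/sqrt(d2) = 73.1272
k = (sigma1 - sigma2) / (1/sqrt(d1) - 1/sqrt(d2)) = (198.7 - 78.3) / (229.416 - 73.1272) = 0.77037 MPa*m^0.5
sigma0 = sigma1 - k/sqrt(d1) = 198.7 - 0.77037*229.416 = 21.9649 MPa
sigma_y(d3) = 21.9649 + 0.77037 / sqrt(6.9e-05) = 114.7 MPa


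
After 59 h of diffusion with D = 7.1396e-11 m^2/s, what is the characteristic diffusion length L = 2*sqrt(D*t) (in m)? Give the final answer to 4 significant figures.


t = 59 hr = 212400 s
Diffusion length = 2*sqrt(D*t)
= 2*sqrt(7.1396e-11 * 212400)
= 7.788e-03 m


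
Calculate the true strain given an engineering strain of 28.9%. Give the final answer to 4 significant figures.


epsilon_true = ln(1 + epsilon_eng)
epsilon_true = ln(1 + 0.289)
epsilon_true = 0.2539


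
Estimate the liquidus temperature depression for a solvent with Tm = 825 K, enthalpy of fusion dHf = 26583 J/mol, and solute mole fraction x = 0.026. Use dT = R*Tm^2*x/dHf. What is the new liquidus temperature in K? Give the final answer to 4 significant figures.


dT = R*Tm^2*x / dHf
dT = 8.314 * 825^2 * 0.026 / 26583
dT = 5.53461 K
T_new = 825 - 5.53461 = 819.5 K


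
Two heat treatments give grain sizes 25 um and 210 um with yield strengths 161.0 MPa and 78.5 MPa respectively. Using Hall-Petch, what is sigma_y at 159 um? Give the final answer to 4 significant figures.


sigma_y = sigma0 + k / sqrt(d)
1/sqrt(d1) = 1/sqrt(2.5e-05) = 200;  1/sqrt(d2) = 69.0066
k = (sigma1 - sigma2) / (1/sqrt(d1) - 1/sqrt(d2)) = (161.0 - 78.5) / (200 - 69.0066) = 0.629803 MPa*m^0.5
sigma0 = sigma1 - k/sqrt(d1) = 161.0 - 0.629803*200 = 35.0395 MPa
sigma_y(d3) = 35.0395 + 0.629803 / sqrt(1.59e-04) = 84.99 MPa


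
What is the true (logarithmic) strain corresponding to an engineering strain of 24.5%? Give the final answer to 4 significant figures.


epsilon_true = ln(1 + epsilon_eng)
epsilon_true = ln(1 + 0.245)
epsilon_true = 0.2191


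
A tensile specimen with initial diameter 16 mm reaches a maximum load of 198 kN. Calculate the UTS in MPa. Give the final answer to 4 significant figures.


A0 = pi*(d/2)^2 = pi*(16/2)^2 = 201.062 mm^2
UTS = F_max / A0 = 198*1000 / 201.062
UTS = 984.8 MPa


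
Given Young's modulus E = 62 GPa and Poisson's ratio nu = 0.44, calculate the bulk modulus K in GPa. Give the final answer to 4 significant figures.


K = E / (3*(1-2*nu))
K = 62 / (3*(1-2*0.44))
K = 172.2 GPa


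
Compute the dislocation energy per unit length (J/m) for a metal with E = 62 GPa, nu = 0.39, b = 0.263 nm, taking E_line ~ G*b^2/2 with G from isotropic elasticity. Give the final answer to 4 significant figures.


Step 1: G = E / (2*(1+nu))
G = 62 / (2*(1+0.39)) = 22.3022 GPa = 2.23022e+10 Pa
Step 2: E_line = G*b^2/2
b = 0.263 nm = 2.63e-10 m
E_line = 0.5 * 2.23022e+10 * (2.63e-10)^2 = 7.713e-10 J/m


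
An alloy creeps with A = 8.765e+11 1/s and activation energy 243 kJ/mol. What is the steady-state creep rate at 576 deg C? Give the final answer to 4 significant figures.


rate = A * exp(-Q / (R*T))
T = 576 + 273.15 = 849.15 K
rate = 8.765e+11 * exp(-243e3 / (8.314 * 849.15))
rate = 9.87e-04 1/s


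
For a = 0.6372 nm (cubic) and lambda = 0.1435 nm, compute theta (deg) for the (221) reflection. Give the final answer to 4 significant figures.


d = a / sqrt(h^2+k^2+l^2)
d = 0.6372 / sqrt(9) = 0.2124 nm
lambda = 2*d*sin(theta)  =>  sin(theta) = lambda / (2*d)
sin(theta) = 0.1435 / (2 * 0.2124) = 0.337806
theta = 19.74 deg


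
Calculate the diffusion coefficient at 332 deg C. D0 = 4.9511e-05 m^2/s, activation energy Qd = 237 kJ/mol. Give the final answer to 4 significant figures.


D = D0 * exp(-Qd / (R*T))
T = 605.15 K
D = 4.9511e-05 * exp(-237e3 / (8.314 * 605.15))
D = 1.725e-25 m^2/s


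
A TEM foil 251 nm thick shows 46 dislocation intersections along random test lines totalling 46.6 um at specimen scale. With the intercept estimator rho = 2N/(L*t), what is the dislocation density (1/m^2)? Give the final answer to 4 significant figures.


rho = 2N / (L * t)
L = 46.6 um = 4.66e-05 m, t = 251 nm = 2.51e-07 m
rho = 2 * 46 / (4.66e-05 * 2.51e-07)
rho = 7.866e+12 1/m^2


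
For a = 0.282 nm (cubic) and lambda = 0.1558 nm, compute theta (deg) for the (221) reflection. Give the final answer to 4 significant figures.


d = a / sqrt(h^2+k^2+l^2)
d = 0.282 / sqrt(9) = 0.094 nm
lambda = 2*d*sin(theta)  =>  sin(theta) = lambda / (2*d)
sin(theta) = 0.1558 / (2 * 0.094) = 0.828723
theta = 55.97 deg


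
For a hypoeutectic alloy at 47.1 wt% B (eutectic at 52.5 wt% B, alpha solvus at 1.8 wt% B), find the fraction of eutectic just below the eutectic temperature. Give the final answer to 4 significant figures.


f_primary = (C_e - C0) / (C_e - C_alpha_max)
f_primary = (52.5 - 47.1) / (52.5 - 1.8)
f_primary = 0.106509
f_eutectic = 1 - 0.106509 = 0.8935


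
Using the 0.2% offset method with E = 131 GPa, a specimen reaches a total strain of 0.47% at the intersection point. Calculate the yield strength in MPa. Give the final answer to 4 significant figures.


Offset strain = 0.002
Elastic strain at yield = total_strain - offset = 4.7e-03 - 0.002 = 2.7e-03
sigma_y = E * elastic_strain = 131000 * 2.7e-03
sigma_y = 353.7 MPa


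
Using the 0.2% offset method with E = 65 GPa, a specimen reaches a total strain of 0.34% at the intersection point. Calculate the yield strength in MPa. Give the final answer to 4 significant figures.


Offset strain = 0.002
Elastic strain at yield = total_strain - offset = 3.4e-03 - 0.002 = 1.4e-03
sigma_y = E * elastic_strain = 65000 * 1.4e-03
sigma_y = 91 MPa


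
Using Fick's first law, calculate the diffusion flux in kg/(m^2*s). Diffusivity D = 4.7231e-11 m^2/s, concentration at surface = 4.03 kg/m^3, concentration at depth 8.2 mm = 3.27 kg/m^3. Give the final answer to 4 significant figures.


J = -D * (dC/dx) = D * (C1 - C2) / dx
J = 4.7231e-11 * (4.03 - 3.27) / 8.2e-03
J = 4.378e-09 kg/(m^2*s)


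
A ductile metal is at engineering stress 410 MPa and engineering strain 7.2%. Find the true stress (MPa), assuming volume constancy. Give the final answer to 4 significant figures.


sigma_true = sigma_eng * (1 + epsilon_eng)
sigma_true = 410 * (1 + 0.072)
sigma_true = 439.5 MPa


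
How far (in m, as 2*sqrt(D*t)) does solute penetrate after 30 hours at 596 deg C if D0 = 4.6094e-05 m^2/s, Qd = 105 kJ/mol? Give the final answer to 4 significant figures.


Step 1: D = D0 * exp(-Qd/(R*T))
T = 869.15 K
D = 4.6094e-05 * exp(-105e3 / (8.314 * 869.15)) = 2.25461e-11 m^2/s
Step 2: L = 2*sqrt(D*t)
t = 30 h = 108000 s
L = 2*sqrt(2.25461e-11 * 108000) = 3.121e-03 m


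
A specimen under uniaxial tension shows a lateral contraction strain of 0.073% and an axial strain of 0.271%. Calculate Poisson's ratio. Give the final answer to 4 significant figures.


nu = -epsilon_lat / epsilon_axial
Lateral strain is contraction (negative), so using magnitudes:
nu = 0.073 / 0.271
nu = 0.2694


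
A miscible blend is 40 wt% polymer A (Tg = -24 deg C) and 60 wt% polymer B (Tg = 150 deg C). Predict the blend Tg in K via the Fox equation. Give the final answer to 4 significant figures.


1/Tg = w1/Tg1 + w2/Tg2 (in Kelvin)
Tg1 = 249.15 K, Tg2 = 423.15 K
1/Tg = 0.4/249.15 + 0.6/423.15
Tg = 330.8 K


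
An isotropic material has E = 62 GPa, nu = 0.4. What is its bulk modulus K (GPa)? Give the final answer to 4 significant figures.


K = E / (3*(1-2*nu))
K = 62 / (3*(1-2*0.4))
K = 103.3 GPa


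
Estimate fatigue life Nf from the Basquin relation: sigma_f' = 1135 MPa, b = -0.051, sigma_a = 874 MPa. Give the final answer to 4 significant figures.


sigma_a = sigma_f' * (2*Nf)^b
2*Nf = (sigma_a / sigma_f')^(1/b)
2*Nf = (874 / 1135)^(1/-0.051)
2*Nf = 167.952
Nf = 83.98 cycles


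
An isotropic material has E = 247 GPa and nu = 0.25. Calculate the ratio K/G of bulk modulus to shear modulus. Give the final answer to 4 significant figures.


G = E / (2*(1+nu))
G = 247 / (2*(1+0.25)) = 98.8 GPa
K = E / (3*(1-2*nu))
K = 247 / (3*(1-2*0.25)) = 164.667 GPa
K/G = 164.667 / 98.8 = 1.667


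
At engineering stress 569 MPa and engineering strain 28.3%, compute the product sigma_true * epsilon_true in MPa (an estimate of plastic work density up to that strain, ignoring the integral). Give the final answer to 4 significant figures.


sigma_true = sigma_eng * (1 + epsilon_eng)
sigma_true = 569 * (1 + 0.283) = 730.027 MPa
epsilon_true = ln(1 + epsilon_eng)
epsilon_true = ln(1 + 0.283) = 0.249201
sigma_true * epsilon_true = 730.027 * 0.249201 = 181.9 MPa


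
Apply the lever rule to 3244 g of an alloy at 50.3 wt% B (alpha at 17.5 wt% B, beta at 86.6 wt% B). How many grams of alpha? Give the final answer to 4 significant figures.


f_alpha = (C_beta - C0) / (C_beta - C_alpha)
f_alpha = (86.6 - 50.3) / (86.6 - 17.5) = 0.525326
m_alpha = f_alpha * m_total = 0.525326 * 3244 = 1704 g


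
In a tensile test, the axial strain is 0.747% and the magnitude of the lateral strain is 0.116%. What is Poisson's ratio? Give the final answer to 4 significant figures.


nu = -epsilon_lat / epsilon_axial
Lateral strain is contraction (negative), so using magnitudes:
nu = 0.116 / 0.747
nu = 0.1553


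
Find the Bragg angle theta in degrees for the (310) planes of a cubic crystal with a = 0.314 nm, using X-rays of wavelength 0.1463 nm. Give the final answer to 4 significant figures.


d = a / sqrt(h^2+k^2+l^2)
d = 0.314 / sqrt(10) = 0.0992955 nm
lambda = 2*d*sin(theta)  =>  sin(theta) = lambda / (2*d)
sin(theta) = 0.1463 / (2 * 0.0992955) = 0.73669
theta = 47.45 deg


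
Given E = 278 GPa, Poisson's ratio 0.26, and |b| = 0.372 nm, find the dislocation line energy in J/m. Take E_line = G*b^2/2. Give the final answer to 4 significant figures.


Step 1: G = E / (2*(1+nu))
G = 278 / (2*(1+0.26)) = 110.317 GPa = 1.10317e+11 Pa
Step 2: E_line = G*b^2/2
b = 0.372 nm = 3.72e-10 m
E_line = 0.5 * 1.10317e+11 * (3.72e-10)^2 = 7.633e-09 J/m


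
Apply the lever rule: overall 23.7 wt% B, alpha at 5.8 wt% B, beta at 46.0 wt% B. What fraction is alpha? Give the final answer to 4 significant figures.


f_alpha = (C_beta - C0) / (C_beta - C_alpha)
f_alpha = (46.0 - 23.7) / (46.0 - 5.8)
f_alpha = 0.5547


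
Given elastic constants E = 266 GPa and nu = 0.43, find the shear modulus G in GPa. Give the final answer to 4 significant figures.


G = E / (2*(1+nu))
G = 266 / (2*(1+0.43))
G = 93.01 GPa


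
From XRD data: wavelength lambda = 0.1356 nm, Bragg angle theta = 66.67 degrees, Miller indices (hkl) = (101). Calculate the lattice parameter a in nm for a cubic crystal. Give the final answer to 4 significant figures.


d = lambda / (2*sin(theta))
d = 0.1356 / (2*sin(66.67 deg))
d = 0.073837 nm
a = d * sqrt(h^2+k^2+l^2) = 0.073837 * sqrt(2)
a = 0.1044 nm


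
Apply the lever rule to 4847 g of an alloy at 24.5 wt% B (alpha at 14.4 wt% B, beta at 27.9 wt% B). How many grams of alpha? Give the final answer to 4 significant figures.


f_alpha = (C_beta - C0) / (C_beta - C_alpha)
f_alpha = (27.9 - 24.5) / (27.9 - 14.4) = 0.251852
m_alpha = f_alpha * m_total = 0.251852 * 4847 = 1221 g


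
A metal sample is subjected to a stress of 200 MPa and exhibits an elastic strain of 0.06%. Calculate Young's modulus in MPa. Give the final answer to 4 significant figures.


E = sigma / epsilon
epsilon = 0.06% = 6e-04
E = 200 / 6e-04
E = 333300 MPa


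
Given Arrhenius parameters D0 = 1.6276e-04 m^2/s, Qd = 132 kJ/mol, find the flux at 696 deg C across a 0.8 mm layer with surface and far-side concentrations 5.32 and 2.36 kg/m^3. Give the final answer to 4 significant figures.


Step 1: D = D0 * exp(-Qd/(R*T))
T = 696 + 273.15 = 969.15 K
D = 1.6276e-04 * exp(-132e3 / (8.314 * 969.15)) = 1.24979e-11 m^2/s
Step 2: J = D * (C1 - C2) / dx
J = 1.24979e-11 * (5.32 - 2.36) / 8e-04
J = 4.624e-08 kg/(m^2*s)


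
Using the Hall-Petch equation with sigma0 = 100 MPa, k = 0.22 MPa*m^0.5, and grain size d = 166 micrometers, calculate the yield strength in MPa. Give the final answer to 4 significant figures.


sigma_y = sigma0 + k / sqrt(d)
d = 166 um = 1.66e-04 m
sigma_y = 100 + 0.22 / sqrt(1.66e-04)
sigma_y = 117.1 MPa


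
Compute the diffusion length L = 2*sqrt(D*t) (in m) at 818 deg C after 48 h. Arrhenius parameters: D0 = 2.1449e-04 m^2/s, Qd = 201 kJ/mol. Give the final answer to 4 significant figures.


Step 1: D = D0 * exp(-Qd/(R*T))
T = 1091.15 K
D = 2.1449e-04 * exp(-201e3 / (8.314 * 1091.15)) = 5.11625e-14 m^2/s
Step 2: L = 2*sqrt(D*t)
t = 48 h = 172800 s
L = 2*sqrt(5.11625e-14 * 172800) = 1.881e-04 m


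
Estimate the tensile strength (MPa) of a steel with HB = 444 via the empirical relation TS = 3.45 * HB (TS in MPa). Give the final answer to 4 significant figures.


TS (MPa) = 3.45 * HB
TS = 3.45 * 444
TS = 1532 MPa


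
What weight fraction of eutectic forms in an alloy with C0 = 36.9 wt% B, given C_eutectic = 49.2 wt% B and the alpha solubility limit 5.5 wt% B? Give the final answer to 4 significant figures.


f_primary = (C_e - C0) / (C_e - C_alpha_max)
f_primary = (49.2 - 36.9) / (49.2 - 5.5)
f_primary = 0.281465
f_eutectic = 1 - 0.281465 = 0.7185


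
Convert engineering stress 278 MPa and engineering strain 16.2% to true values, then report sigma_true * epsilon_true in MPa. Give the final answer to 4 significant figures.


sigma_true = sigma_eng * (1 + epsilon_eng)
sigma_true = 278 * (1 + 0.162) = 323.036 MPa
epsilon_true = ln(1 + epsilon_eng)
epsilon_true = ln(1 + 0.162) = 0.150143
sigma_true * epsilon_true = 323.036 * 0.150143 = 48.5 MPa


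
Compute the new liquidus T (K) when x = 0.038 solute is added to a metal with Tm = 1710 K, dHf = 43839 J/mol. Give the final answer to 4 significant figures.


dT = R*Tm^2*x / dHf
dT = 8.314 * 1710^2 * 0.038 / 43839
dT = 21.0729 K
T_new = 1710 - 21.0729 = 1689 K


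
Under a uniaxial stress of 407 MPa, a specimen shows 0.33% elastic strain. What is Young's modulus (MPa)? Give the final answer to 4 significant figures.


E = sigma / epsilon
epsilon = 0.33% = 3.3e-03
E = 407 / 3.3e-03
E = 123300 MPa


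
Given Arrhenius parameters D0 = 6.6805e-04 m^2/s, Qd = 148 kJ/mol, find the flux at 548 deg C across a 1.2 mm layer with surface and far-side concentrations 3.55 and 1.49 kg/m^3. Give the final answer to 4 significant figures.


Step 1: D = D0 * exp(-Qd/(R*T))
T = 548 + 273.15 = 821.15 K
D = 6.6805e-04 * exp(-148e3 / (8.314 * 821.15)) = 2.57014e-13 m^2/s
Step 2: J = D * (C1 - C2) / dx
J = 2.57014e-13 * (3.55 - 1.49) / 1.2e-03
J = 4.412e-10 kg/(m^2*s)


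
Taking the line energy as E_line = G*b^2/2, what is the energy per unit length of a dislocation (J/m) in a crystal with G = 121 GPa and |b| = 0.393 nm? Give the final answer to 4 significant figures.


E = G*b^2/2
b = 0.393 nm = 3.93e-10 m
G = 121 GPa = 1.21e+11 Pa
E = 0.5 * 1.21e+11 * (3.93e-10)^2
E = 9.344e-09 J/m


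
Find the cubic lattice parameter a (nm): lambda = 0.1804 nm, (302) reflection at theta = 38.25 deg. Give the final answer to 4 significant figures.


d = lambda / (2*sin(theta))
d = 0.1804 / (2*sin(38.25 deg))
d = 0.145697 nm
a = d * sqrt(h^2+k^2+l^2) = 0.145697 * sqrt(13)
a = 0.5253 nm


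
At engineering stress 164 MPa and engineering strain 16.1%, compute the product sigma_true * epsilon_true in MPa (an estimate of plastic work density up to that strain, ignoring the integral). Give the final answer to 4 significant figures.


sigma_true = sigma_eng * (1 + epsilon_eng)
sigma_true = 164 * (1 + 0.161) = 190.404 MPa
epsilon_true = ln(1 + epsilon_eng)
epsilon_true = ln(1 + 0.161) = 0.149282
sigma_true * epsilon_true = 190.404 * 0.149282 = 28.42 MPa


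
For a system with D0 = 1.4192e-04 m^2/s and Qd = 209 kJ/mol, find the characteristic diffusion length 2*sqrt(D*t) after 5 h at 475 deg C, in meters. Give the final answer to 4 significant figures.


Step 1: D = D0 * exp(-Qd/(R*T))
T = 748.15 K
D = 1.4192e-04 * exp(-209e3 / (8.314 * 748.15)) = 3.62635e-19 m^2/s
Step 2: L = 2*sqrt(D*t)
t = 5 h = 18000 s
L = 2*sqrt(3.62635e-19 * 18000) = 1.616e-07 m


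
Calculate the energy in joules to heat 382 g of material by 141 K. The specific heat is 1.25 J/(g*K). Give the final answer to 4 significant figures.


Q = m * cp * dT
Q = 382 * 1.25 * 141
Q = 67330 J


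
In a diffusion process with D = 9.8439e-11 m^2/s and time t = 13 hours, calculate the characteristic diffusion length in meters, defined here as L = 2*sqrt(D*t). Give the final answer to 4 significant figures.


t = 13 hr = 46800 s
Diffusion length = 2*sqrt(D*t)
= 2*sqrt(9.8439e-11 * 46800)
= 4.293e-03 m


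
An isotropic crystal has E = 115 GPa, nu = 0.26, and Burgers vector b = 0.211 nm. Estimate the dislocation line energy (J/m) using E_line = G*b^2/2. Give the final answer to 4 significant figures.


Step 1: G = E / (2*(1+nu))
G = 115 / (2*(1+0.26)) = 45.6349 GPa = 4.56349e+10 Pa
Step 2: E_line = G*b^2/2
b = 0.211 nm = 2.11e-10 m
E_line = 0.5 * 4.56349e+10 * (2.11e-10)^2 = 1.016e-09 J/m


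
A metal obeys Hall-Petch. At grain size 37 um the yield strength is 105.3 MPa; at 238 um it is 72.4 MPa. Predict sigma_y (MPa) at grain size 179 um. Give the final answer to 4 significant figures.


sigma_y = sigma0 + k / sqrt(d)
1/sqrt(d1) = 1/sqrt(3.7e-05) = 164.399;  1/sqrt(d2) = 64.8204
k = (sigma1 - sigma2) / (1/sqrt(d1) - 1/sqrt(d2)) = (105.3 - 72.4) / (164.399 - 64.8204) = 0.330392 MPa*m^0.5
sigma0 = sigma1 - k/sqrt(d1) = 105.3 - 0.330392*164.399 = 50.9839 MPa
sigma_y(d3) = 50.9839 + 0.330392 / sqrt(1.79e-04) = 75.68 MPa


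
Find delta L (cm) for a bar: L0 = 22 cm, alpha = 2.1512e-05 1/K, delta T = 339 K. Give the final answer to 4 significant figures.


dL = L0 * alpha * dT
dL = 22 * 2.1512e-05 * 339
dL = 0.1604 cm


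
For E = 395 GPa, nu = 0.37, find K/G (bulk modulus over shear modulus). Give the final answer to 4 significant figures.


G = E / (2*(1+nu))
G = 395 / (2*(1+0.37)) = 144.161 GPa
K = E / (3*(1-2*nu))
K = 395 / (3*(1-2*0.37)) = 506.41 GPa
K/G = 506.41 / 144.161 = 3.513


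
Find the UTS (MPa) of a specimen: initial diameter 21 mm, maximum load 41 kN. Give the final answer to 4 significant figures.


A0 = pi*(d/2)^2 = pi*(21/2)^2 = 346.361 mm^2
UTS = F_max / A0 = 41*1000 / 346.361
UTS = 118.4 MPa


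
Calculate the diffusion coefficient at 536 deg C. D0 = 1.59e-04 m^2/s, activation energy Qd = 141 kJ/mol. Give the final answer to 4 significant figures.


D = D0 * exp(-Qd / (R*T))
T = 809.15 K
D = 1.59e-04 * exp(-141e3 / (8.314 * 809.15))
D = 1.256e-13 m^2/s


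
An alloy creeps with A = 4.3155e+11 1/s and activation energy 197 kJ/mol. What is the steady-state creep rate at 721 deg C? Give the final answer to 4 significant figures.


rate = A * exp(-Q / (R*T))
T = 721 + 273.15 = 994.15 K
rate = 4.3155e+11 * exp(-197e3 / (8.314 * 994.15))
rate = 19.23 1/s


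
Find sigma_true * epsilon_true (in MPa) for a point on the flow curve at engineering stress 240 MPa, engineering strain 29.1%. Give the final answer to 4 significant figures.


sigma_true = sigma_eng * (1 + epsilon_eng)
sigma_true = 240 * (1 + 0.291) = 309.84 MPa
epsilon_true = ln(1 + epsilon_eng)
epsilon_true = ln(1 + 0.291) = 0.255417
sigma_true * epsilon_true = 309.84 * 0.255417 = 79.14 MPa


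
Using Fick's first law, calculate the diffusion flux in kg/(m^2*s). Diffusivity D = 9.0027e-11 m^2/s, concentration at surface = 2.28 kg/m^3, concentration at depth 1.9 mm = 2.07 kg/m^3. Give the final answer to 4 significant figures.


J = -D * (dC/dx) = D * (C1 - C2) / dx
J = 9.0027e-11 * (2.28 - 2.07) / 1.9e-03
J = 9.95e-09 kg/(m^2*s)


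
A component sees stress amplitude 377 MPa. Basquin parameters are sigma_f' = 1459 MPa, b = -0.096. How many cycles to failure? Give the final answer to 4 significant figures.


sigma_a = sigma_f' * (2*Nf)^b
2*Nf = (sigma_a / sigma_f')^(1/b)
2*Nf = (377 / 1459)^(1/-0.096)
2*Nf = 1.3244e+06
Nf = 662200 cycles


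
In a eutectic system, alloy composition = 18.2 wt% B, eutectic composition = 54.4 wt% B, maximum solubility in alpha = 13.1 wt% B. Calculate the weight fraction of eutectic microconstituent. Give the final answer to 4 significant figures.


f_primary = (C_e - C0) / (C_e - C_alpha_max)
f_primary = (54.4 - 18.2) / (54.4 - 13.1)
f_primary = 0.876513
f_eutectic = 1 - 0.876513 = 0.1235


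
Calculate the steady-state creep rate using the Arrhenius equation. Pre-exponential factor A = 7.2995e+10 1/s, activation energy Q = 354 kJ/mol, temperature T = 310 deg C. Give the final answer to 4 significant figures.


rate = A * exp(-Q / (R*T))
T = 310 + 273.15 = 583.15 K
rate = 7.2995e+10 * exp(-354e3 / (8.314 * 583.15))
rate = 1.423e-21 1/s


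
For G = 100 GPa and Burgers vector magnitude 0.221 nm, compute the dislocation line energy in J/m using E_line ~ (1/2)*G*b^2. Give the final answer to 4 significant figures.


E = G*b^2/2
b = 0.221 nm = 2.21e-10 m
G = 100 GPa = 1e+11 Pa
E = 0.5 * 1e+11 * (2.21e-10)^2
E = 2.442e-09 J/m


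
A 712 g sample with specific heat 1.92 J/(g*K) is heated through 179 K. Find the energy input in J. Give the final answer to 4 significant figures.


Q = m * cp * dT
Q = 712 * 1.92 * 179
Q = 244700 J


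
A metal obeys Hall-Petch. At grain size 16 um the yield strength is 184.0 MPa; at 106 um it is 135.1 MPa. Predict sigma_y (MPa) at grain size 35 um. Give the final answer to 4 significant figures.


sigma_y = sigma0 + k / sqrt(d)
1/sqrt(d1) = 1/sqrt(1.6e-05) = 250;  1/sqrt(d2) = 97.1286
k = (sigma1 - sigma2) / (1/sqrt(d1) - 1/sqrt(d2)) = (184.0 - 135.1) / (250 - 97.1286) = 0.319877 MPa*m^0.5
sigma0 = sigma1 - k/sqrt(d1) = 184.0 - 0.319877*250 = 104.031 MPa
sigma_y(d3) = 104.031 + 0.319877 / sqrt(3.5e-05) = 158.1 MPa


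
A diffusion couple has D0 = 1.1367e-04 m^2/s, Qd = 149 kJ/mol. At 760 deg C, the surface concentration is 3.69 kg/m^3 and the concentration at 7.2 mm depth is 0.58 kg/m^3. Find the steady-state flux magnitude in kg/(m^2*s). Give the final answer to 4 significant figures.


Step 1: D = D0 * exp(-Qd/(R*T))
T = 760 + 273.15 = 1033.15 K
D = 1.1367e-04 * exp(-149e3 / (8.314 * 1033.15)) = 3.32766e-12 m^2/s
Step 2: J = D * (C1 - C2) / dx
J = 3.32766e-12 * (3.69 - 0.58) / 7.2e-03
J = 1.437e-09 kg/(m^2*s)


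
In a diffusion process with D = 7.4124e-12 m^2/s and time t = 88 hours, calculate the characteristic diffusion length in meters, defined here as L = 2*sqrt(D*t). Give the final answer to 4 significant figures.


t = 88 hr = 316800 s
Diffusion length = 2*sqrt(D*t)
= 2*sqrt(7.4124e-12 * 316800)
= 3.065e-03 m


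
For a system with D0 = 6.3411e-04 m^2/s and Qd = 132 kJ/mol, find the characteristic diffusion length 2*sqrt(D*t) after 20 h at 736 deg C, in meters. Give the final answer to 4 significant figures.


Step 1: D = D0 * exp(-Qd/(R*T))
T = 1009.15 K
D = 6.3411e-04 * exp(-132e3 / (8.314 * 1009.15)) = 9.321e-11 m^2/s
Step 2: L = 2*sqrt(D*t)
t = 20 h = 72000 s
L = 2*sqrt(9.321e-11 * 72000) = 5.181e-03 m


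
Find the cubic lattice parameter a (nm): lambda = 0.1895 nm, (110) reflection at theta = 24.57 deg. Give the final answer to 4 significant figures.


d = lambda / (2*sin(theta))
d = 0.1895 / (2*sin(24.57 deg))
d = 0.227871 nm
a = d * sqrt(h^2+k^2+l^2) = 0.227871 * sqrt(2)
a = 0.3223 nm


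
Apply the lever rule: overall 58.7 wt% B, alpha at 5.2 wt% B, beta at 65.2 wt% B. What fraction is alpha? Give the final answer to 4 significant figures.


f_alpha = (C_beta - C0) / (C_beta - C_alpha)
f_alpha = (65.2 - 58.7) / (65.2 - 5.2)
f_alpha = 0.1083


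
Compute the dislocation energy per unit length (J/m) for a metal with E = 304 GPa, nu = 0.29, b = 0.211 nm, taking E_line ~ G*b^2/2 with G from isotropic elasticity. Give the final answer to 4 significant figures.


Step 1: G = E / (2*(1+nu))
G = 304 / (2*(1+0.29)) = 117.829 GPa = 1.17829e+11 Pa
Step 2: E_line = G*b^2/2
b = 0.211 nm = 2.11e-10 m
E_line = 0.5 * 1.17829e+11 * (2.11e-10)^2 = 2.623e-09 J/m


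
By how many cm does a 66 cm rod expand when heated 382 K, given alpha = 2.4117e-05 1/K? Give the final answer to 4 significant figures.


dL = L0 * alpha * dT
dL = 66 * 2.4117e-05 * 382
dL = 0.608 cm


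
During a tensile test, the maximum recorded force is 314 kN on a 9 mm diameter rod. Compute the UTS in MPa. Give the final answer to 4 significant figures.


A0 = pi*(d/2)^2 = pi*(9/2)^2 = 63.6173 mm^2
UTS = F_max / A0 = 314*1000 / 63.6173
UTS = 4936 MPa


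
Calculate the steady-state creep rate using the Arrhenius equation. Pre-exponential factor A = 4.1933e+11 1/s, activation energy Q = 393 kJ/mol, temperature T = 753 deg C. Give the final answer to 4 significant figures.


rate = A * exp(-Q / (R*T))
T = 753 + 273.15 = 1026.15 K
rate = 4.1933e+11 * exp(-393e3 / (8.314 * 1026.15))
rate = 4.138e-09 1/s


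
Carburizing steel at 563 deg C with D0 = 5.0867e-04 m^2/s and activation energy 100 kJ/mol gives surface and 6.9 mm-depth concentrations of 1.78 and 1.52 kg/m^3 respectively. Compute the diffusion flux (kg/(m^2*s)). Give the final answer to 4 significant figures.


Step 1: D = D0 * exp(-Qd/(R*T))
T = 563 + 273.15 = 836.15 K
D = 5.0867e-04 * exp(-100e3 / (8.314 * 836.15)) = 2.87852e-10 m^2/s
Step 2: J = D * (C1 - C2) / dx
J = 2.87852e-10 * (1.78 - 1.52) / 6.9e-03
J = 1.085e-08 kg/(m^2*s)


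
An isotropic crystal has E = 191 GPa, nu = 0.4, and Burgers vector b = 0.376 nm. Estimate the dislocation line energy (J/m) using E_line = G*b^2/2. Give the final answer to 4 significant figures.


Step 1: G = E / (2*(1+nu))
G = 191 / (2*(1+0.4)) = 68.2143 GPa = 6.82143e+10 Pa
Step 2: E_line = G*b^2/2
b = 0.376 nm = 3.76e-10 m
E_line = 0.5 * 6.82143e+10 * (3.76e-10)^2 = 4.822e-09 J/m


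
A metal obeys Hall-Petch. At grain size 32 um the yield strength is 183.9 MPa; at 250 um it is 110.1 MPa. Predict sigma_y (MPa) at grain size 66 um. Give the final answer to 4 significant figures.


sigma_y = sigma0 + k / sqrt(d)
1/sqrt(d1) = 1/sqrt(3.2e-05) = 176.777;  1/sqrt(d2) = 63.2456
k = (sigma1 - sigma2) / (1/sqrt(d1) - 1/sqrt(d2)) = (183.9 - 110.1) / (176.777 - 63.2456) = 0.650042 MPa*m^0.5
sigma0 = sigma1 - k/sqrt(d1) = 183.9 - 0.650042*176.777 = 68.9877 MPa
sigma_y(d3) = 68.9877 + 0.650042 / sqrt(6.6e-05) = 149 MPa


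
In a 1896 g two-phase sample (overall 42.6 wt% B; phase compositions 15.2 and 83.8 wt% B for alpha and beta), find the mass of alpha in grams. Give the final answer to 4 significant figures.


f_alpha = (C_beta - C0) / (C_beta - C_alpha)
f_alpha = (83.8 - 42.6) / (83.8 - 15.2) = 0.600583
m_alpha = f_alpha * m_total = 0.600583 * 1896 = 1139 g


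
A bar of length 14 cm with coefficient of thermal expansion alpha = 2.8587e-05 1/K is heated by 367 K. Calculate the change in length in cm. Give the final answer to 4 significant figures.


dL = L0 * alpha * dT
dL = 14 * 2.8587e-05 * 367
dL = 0.1469 cm


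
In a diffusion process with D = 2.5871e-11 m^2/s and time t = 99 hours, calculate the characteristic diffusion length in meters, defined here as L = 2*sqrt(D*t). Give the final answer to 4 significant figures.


t = 99 hr = 356400 s
Diffusion length = 2*sqrt(D*t)
= 2*sqrt(2.5871e-11 * 356400)
= 6.073e-03 m


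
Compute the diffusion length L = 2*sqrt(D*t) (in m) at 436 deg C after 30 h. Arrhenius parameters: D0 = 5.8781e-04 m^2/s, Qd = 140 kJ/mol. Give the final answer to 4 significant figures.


Step 1: D = D0 * exp(-Qd/(R*T))
T = 709.15 K
D = 5.8781e-04 * exp(-140e3 / (8.314 * 709.15)) = 2.8624e-14 m^2/s
Step 2: L = 2*sqrt(D*t)
t = 30 h = 108000 s
L = 2*sqrt(2.8624e-14 * 108000) = 1.112e-04 m


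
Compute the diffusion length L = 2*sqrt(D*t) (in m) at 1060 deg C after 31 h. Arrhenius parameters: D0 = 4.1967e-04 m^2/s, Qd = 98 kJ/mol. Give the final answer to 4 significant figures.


Step 1: D = D0 * exp(-Qd/(R*T))
T = 1333.15 K
D = 4.1967e-04 * exp(-98e3 / (8.314 * 1333.15)) = 6.0673e-08 m^2/s
Step 2: L = 2*sqrt(D*t)
t = 31 h = 111600 s
L = 2*sqrt(6.0673e-08 * 111600) = 0.1646 m


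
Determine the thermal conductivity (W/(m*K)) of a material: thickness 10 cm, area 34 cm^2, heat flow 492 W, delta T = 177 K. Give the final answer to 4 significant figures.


k = Q*L / (A*dT)
L = 0.1 m, A = 3.4e-03 m^2
k = 492 * 0.1 / (3.4e-03 * 177)
k = 81.75 W/(m*K)


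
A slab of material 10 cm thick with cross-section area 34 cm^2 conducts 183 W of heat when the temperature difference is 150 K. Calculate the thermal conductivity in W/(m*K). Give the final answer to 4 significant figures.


k = Q*L / (A*dT)
L = 0.1 m, A = 3.4e-03 m^2
k = 183 * 0.1 / (3.4e-03 * 150)
k = 35.88 W/(m*K)


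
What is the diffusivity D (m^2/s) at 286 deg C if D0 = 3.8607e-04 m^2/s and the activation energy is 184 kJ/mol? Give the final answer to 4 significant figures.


D = D0 * exp(-Qd / (R*T))
T = 559.15 K
D = 3.8607e-04 * exp(-184e3 / (8.314 * 559.15))
D = 2.495e-21 m^2/s


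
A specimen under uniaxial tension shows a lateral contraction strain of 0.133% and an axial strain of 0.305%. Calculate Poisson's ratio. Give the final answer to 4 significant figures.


nu = -epsilon_lat / epsilon_axial
Lateral strain is contraction (negative), so using magnitudes:
nu = 0.133 / 0.305
nu = 0.4361


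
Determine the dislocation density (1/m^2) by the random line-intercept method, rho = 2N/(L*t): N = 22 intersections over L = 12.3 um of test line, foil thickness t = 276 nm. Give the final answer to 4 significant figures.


rho = 2N / (L * t)
L = 12.3 um = 1.23e-05 m, t = 276 nm = 2.76e-07 m
rho = 2 * 22 / (1.23e-05 * 2.76e-07)
rho = 1.296e+13 1/m^2


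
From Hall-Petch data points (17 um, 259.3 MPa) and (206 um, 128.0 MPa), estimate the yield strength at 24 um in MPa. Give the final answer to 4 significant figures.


sigma_y = sigma0 + k / sqrt(d)
1/sqrt(d1) = 1/sqrt(1.7e-05) = 242.536;  1/sqrt(d2) = 69.6733
k = (sigma1 - sigma2) / (1/sqrt(d1) - 1/sqrt(d2)) = (259.3 - 128.0) / (242.536 - 69.6733) = 0.759564 MPa*m^0.5
sigma0 = sigma1 - k/sqrt(d1) = 259.3 - 0.759564*242.536 = 75.0787 MPa
sigma_y(d3) = 75.0787 + 0.759564 / sqrt(2.4e-05) = 230.1 MPa


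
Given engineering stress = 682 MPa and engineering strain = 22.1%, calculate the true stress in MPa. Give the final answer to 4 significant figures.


sigma_true = sigma_eng * (1 + epsilon_eng)
sigma_true = 682 * (1 + 0.221)
sigma_true = 832.7 MPa


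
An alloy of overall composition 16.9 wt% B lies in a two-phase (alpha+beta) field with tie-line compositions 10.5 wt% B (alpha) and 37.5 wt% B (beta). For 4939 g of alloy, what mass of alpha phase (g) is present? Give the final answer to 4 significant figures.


f_alpha = (C_beta - C0) / (C_beta - C_alpha)
f_alpha = (37.5 - 16.9) / (37.5 - 10.5) = 0.762963
m_alpha = f_alpha * m_total = 0.762963 * 4939 = 3768 g


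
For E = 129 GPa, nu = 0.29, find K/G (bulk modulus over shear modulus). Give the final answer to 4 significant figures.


G = E / (2*(1+nu))
G = 129 / (2*(1+0.29)) = 50 GPa
K = E / (3*(1-2*nu))
K = 129 / (3*(1-2*0.29)) = 102.381 GPa
K/G = 102.381 / 50 = 2.048


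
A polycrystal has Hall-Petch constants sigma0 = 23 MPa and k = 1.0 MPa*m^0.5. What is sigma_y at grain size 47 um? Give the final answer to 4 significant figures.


sigma_y = sigma0 + k / sqrt(d)
d = 47 um = 4.7e-05 m
sigma_y = 23 + 1.0 / sqrt(4.7e-05)
sigma_y = 168.9 MPa


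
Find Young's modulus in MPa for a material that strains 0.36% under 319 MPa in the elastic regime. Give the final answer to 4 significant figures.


E = sigma / epsilon
epsilon = 0.36% = 3.6e-03
E = 319 / 3.6e-03
E = 88610 MPa


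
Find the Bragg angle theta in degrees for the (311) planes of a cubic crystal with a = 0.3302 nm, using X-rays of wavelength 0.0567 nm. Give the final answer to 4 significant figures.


d = a / sqrt(h^2+k^2+l^2)
d = 0.3302 / sqrt(11) = 0.099559 nm
lambda = 2*d*sin(theta)  =>  sin(theta) = lambda / (2*d)
sin(theta) = 0.0567 / (2 * 0.099559) = 0.284756
theta = 16.54 deg


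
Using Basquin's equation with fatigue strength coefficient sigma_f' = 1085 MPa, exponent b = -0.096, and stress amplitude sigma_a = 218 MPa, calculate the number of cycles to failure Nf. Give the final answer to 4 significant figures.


sigma_a = sigma_f' * (2*Nf)^b
2*Nf = (sigma_a / sigma_f')^(1/b)
2*Nf = (218 / 1085)^(1/-0.096)
2*Nf = 1.82028e+07
Nf = 9.101e+06 cycles


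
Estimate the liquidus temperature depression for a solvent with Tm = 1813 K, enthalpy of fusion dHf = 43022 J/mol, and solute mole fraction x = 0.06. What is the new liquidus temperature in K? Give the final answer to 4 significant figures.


dT = R*Tm^2*x / dHf
dT = 8.314 * 1813^2 * 0.06 / 43022
dT = 38.1124 K
T_new = 1813 - 38.1124 = 1775 K


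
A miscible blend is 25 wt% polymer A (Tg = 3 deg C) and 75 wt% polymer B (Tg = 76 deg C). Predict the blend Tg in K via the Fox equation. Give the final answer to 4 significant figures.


1/Tg = w1/Tg1 + w2/Tg2 (in Kelvin)
Tg1 = 276.15 K, Tg2 = 349.15 K
1/Tg = 0.25/276.15 + 0.75/349.15
Tg = 327.5 K


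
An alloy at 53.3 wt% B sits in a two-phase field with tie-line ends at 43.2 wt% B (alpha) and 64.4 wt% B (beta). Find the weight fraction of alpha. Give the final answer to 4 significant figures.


f_alpha = (C_beta - C0) / (C_beta - C_alpha)
f_alpha = (64.4 - 53.3) / (64.4 - 43.2)
f_alpha = 0.5236


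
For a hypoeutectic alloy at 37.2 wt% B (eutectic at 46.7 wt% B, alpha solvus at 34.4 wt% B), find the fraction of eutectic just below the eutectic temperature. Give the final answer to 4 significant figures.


f_primary = (C_e - C0) / (C_e - C_alpha_max)
f_primary = (46.7 - 37.2) / (46.7 - 34.4)
f_primary = 0.772358
f_eutectic = 1 - 0.772358 = 0.2276


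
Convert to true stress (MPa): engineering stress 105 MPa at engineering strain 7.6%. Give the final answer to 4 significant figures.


sigma_true = sigma_eng * (1 + epsilon_eng)
sigma_true = 105 * (1 + 0.076)
sigma_true = 113 MPa


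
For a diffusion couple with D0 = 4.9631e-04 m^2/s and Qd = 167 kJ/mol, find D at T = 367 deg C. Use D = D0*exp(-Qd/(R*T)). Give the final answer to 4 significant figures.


D = D0 * exp(-Qd / (R*T))
T = 640.15 K
D = 4.9631e-04 * exp(-167e3 / (8.314 * 640.15))
D = 1.171e-17 m^2/s


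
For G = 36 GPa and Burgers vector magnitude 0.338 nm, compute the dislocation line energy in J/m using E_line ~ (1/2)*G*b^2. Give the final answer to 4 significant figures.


E = G*b^2/2
b = 0.338 nm = 3.38e-10 m
G = 36 GPa = 3.6e+10 Pa
E = 0.5 * 3.6e+10 * (3.38e-10)^2
E = 2.056e-09 J/m


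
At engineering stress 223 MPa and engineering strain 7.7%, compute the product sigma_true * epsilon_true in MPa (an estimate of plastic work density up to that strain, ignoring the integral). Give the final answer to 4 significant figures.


sigma_true = sigma_eng * (1 + epsilon_eng)
sigma_true = 223 * (1 + 0.077) = 240.171 MPa
epsilon_true = ln(1 + epsilon_eng)
epsilon_true = ln(1 + 0.077) = 0.0741794
sigma_true * epsilon_true = 240.171 * 0.0741794 = 17.82 MPa


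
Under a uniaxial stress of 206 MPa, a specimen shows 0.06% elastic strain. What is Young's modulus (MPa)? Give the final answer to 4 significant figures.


E = sigma / epsilon
epsilon = 0.06% = 6e-04
E = 206 / 6e-04
E = 343300 MPa


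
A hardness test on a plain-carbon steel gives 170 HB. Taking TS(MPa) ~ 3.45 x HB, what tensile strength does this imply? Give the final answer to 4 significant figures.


TS (MPa) = 3.45 * HB
TS = 3.45 * 170
TS = 586.5 MPa


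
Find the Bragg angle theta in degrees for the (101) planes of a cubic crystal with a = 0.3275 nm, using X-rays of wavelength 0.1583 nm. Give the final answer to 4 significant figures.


d = a / sqrt(h^2+k^2+l^2)
d = 0.3275 / sqrt(2) = 0.231577 nm
lambda = 2*d*sin(theta)  =>  sin(theta) = lambda / (2*d)
sin(theta) = 0.1583 / (2 * 0.231577) = 0.341786
theta = 19.99 deg


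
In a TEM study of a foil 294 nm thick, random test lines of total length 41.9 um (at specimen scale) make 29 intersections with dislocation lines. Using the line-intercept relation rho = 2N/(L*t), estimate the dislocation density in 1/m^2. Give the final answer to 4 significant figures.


rho = 2N / (L * t)
L = 41.9 um = 4.19e-05 m, t = 294 nm = 2.94e-07 m
rho = 2 * 29 / (4.19e-05 * 2.94e-07)
rho = 4.708e+12 1/m^2


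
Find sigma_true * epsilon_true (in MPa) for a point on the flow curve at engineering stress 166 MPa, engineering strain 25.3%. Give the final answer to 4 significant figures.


sigma_true = sigma_eng * (1 + epsilon_eng)
sigma_true = 166 * (1 + 0.253) = 207.998 MPa
epsilon_true = ln(1 + epsilon_eng)
epsilon_true = ln(1 + 0.253) = 0.225541
sigma_true * epsilon_true = 207.998 * 0.225541 = 46.91 MPa


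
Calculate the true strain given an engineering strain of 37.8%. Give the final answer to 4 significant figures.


epsilon_true = ln(1 + epsilon_eng)
epsilon_true = ln(1 + 0.378)
epsilon_true = 0.3206


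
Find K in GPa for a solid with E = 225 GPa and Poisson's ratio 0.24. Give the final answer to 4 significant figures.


K = E / (3*(1-2*nu))
K = 225 / (3*(1-2*0.24))
K = 144.2 GPa


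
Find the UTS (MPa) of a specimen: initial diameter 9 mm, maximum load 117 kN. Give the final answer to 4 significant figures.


A0 = pi*(d/2)^2 = pi*(9/2)^2 = 63.6173 mm^2
UTS = F_max / A0 = 117*1000 / 63.6173
UTS = 1839 MPa


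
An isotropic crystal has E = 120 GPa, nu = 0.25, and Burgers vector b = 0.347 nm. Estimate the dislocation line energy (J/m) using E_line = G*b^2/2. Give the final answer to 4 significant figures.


Step 1: G = E / (2*(1+nu))
G = 120 / (2*(1+0.25)) = 48 GPa = 4.8e+10 Pa
Step 2: E_line = G*b^2/2
b = 0.347 nm = 3.47e-10 m
E_line = 0.5 * 4.8e+10 * (3.47e-10)^2 = 2.89e-09 J/m


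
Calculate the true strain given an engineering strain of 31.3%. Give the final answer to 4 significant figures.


epsilon_true = ln(1 + epsilon_eng)
epsilon_true = ln(1 + 0.313)
epsilon_true = 0.2723


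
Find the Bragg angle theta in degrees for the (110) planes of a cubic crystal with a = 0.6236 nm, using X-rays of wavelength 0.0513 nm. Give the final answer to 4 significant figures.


d = a / sqrt(h^2+k^2+l^2)
d = 0.6236 / sqrt(2) = 0.440952 nm
lambda = 2*d*sin(theta)  =>  sin(theta) = lambda / (2*d)
sin(theta) = 0.0513 / (2 * 0.440952) = 0.0581696
theta = 3.335 deg


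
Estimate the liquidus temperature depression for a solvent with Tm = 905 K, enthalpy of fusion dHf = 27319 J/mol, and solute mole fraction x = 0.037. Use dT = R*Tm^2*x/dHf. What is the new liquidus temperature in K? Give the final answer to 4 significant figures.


dT = R*Tm^2*x / dHf
dT = 8.314 * 905^2 * 0.037 / 27319
dT = 9.2224 K
T_new = 905 - 9.2224 = 895.8 K


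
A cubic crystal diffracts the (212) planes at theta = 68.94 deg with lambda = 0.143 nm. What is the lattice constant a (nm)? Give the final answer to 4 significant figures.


d = lambda / (2*sin(theta))
d = 0.143 / (2*sin(68.94 deg))
d = 0.0766177 nm
a = d * sqrt(h^2+k^2+l^2) = 0.0766177 * sqrt(9)
a = 0.2299 nm


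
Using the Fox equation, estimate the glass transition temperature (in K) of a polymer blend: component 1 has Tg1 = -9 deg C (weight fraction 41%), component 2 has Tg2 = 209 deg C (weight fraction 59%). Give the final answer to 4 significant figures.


1/Tg = w1/Tg1 + w2/Tg2 (in Kelvin)
Tg1 = 264.15 K, Tg2 = 482.15 K
1/Tg = 0.41/264.15 + 0.59/482.15
Tg = 360.3 K


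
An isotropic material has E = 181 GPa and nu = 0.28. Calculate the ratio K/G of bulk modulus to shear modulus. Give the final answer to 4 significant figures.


G = E / (2*(1+nu))
G = 181 / (2*(1+0.28)) = 70.7031 GPa
K = E / (3*(1-2*nu))
K = 181 / (3*(1-2*0.28)) = 137.121 GPa
K/G = 137.121 / 70.7031 = 1.939


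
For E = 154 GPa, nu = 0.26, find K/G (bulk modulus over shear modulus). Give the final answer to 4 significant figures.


G = E / (2*(1+nu))
G = 154 / (2*(1+0.26)) = 61.1111 GPa
K = E / (3*(1-2*nu))
K = 154 / (3*(1-2*0.26)) = 106.944 GPa
K/G = 106.944 / 61.1111 = 1.75
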